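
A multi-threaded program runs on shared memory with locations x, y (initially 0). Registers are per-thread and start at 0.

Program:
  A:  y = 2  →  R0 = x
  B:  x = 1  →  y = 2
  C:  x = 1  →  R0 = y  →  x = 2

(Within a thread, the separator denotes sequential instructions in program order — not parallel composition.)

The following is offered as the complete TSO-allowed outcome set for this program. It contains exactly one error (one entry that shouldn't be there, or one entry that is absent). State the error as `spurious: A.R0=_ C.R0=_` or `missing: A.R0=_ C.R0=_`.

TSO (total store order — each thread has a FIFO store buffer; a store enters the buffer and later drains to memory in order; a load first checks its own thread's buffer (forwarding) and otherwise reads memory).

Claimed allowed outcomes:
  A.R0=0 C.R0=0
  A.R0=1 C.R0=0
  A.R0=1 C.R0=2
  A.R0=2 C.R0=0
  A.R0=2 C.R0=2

missing: A.R0=0 C.R0=2

outcome vector order: (A.R0,C.R0)
TSO (6): 0/0; 0/2; 1/0; 1/2; 2/0; 2/2
TSO∖claimed = {0/2}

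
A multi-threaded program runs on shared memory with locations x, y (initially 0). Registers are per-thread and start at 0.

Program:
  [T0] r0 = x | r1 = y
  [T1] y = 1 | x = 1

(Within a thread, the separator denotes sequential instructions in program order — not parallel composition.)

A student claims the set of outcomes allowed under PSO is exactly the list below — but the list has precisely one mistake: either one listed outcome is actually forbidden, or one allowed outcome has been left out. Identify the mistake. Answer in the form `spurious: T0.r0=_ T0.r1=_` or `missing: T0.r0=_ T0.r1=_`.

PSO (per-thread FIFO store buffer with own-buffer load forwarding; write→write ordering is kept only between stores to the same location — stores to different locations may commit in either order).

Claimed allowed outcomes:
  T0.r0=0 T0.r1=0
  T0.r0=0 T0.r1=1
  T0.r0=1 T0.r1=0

missing: T0.r0=1 T0.r1=1

outcome vector order: (T0.r0,T0.r1)
[PSO] allowed = {0/0; 0/1; 1/0; 1/1}
PSO∖claimed = {1/1}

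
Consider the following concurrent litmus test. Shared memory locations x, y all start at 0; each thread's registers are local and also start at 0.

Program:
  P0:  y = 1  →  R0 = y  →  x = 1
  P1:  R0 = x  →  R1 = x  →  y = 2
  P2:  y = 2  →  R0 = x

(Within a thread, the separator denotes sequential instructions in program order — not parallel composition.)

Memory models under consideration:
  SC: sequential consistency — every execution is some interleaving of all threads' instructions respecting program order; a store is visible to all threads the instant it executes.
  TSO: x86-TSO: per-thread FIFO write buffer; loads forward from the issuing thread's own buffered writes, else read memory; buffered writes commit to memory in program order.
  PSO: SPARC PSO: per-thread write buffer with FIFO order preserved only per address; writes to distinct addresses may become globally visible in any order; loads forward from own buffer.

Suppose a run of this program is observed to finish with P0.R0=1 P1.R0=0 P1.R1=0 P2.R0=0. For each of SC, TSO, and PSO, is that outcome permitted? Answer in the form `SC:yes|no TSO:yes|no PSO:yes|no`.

outcome vector order: (P0.R0,P1.R0,P1.R1,P2.R0)
SC: 12 outcomes — {(1,0,0,0), (1,0,0,1), (1,0,1,0), (1,0,1,1), (1,1,1,0), (1,1,1,1), (2,0,0,0), (2,0,0,1), (2,0,1,0), (2,0,1,1), (2,1,1,0), (2,1,1,1)}
TSO: 12 outcomes — {(1,0,0,0), (1,0,0,1), (1,0,1,0), (1,0,1,1), (1,1,1,0), (1,1,1,1), (2,0,0,0), (2,0,0,1), (2,0,1,0), (2,0,1,1), (2,1,1,0), (2,1,1,1)}
PSO: 12 outcomes — {(1,0,0,0), (1,0,0,1), (1,0,1,0), (1,0,1,1), (1,1,1,0), (1,1,1,1), (2,0,0,0), (2,0,0,1), (2,0,1,0), (2,0,1,1), (2,1,1,0), (2,1,1,1)}
target (1,0,0,0) ∈ {SC,TSO,PSO}

SC:yes TSO:yes PSO:yes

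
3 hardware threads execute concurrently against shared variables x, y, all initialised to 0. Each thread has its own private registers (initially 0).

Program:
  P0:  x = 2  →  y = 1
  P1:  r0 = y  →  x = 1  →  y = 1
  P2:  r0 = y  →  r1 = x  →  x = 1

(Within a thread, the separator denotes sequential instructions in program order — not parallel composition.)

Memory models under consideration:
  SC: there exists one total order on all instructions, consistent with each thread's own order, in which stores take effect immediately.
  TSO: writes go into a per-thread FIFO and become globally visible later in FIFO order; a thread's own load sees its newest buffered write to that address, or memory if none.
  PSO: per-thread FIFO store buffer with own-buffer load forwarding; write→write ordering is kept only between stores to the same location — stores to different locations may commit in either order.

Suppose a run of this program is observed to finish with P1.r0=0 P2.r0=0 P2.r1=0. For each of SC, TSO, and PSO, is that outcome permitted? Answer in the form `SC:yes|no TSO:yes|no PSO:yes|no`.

outcome vector order: (P1.r0,P2.r0,P2.r1)
SC (10): 0/0/0; 0/0/1; 0/0/2; 0/1/1; 0/1/2; 1/0/0; 1/0/1; 1/0/2; 1/1/1; 1/1/2
TSO (10): 0/0/0; 0/0/1; 0/0/2; 0/1/1; 0/1/2; 1/0/0; 1/0/1; 1/0/2; 1/1/1; 1/1/2
PSO (12): 0/0/0; 0/0/1; 0/0/2; 0/1/0; 0/1/1; 0/1/2; 1/0/0; 1/0/1; 1/0/2; 1/1/0; 1/1/1; 1/1/2
target 0/0/0 ∈ {SC,TSO,PSO}

SC:yes TSO:yes PSO:yes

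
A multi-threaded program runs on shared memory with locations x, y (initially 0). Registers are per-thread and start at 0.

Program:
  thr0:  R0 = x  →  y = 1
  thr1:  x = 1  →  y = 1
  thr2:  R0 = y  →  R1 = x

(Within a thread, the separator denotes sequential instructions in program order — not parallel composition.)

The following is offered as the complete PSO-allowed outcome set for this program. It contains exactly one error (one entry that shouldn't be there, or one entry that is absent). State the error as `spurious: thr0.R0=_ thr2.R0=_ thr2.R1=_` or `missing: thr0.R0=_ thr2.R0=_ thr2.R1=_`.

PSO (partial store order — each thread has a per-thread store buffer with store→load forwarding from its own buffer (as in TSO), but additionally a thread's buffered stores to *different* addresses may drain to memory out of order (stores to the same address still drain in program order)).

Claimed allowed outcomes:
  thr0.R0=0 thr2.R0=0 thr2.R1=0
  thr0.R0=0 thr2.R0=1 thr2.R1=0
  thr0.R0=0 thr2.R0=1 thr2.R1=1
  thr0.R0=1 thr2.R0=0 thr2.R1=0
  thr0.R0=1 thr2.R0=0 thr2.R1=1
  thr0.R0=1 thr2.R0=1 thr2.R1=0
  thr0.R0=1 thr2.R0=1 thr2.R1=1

outcome vector order: (thr0.R0,thr2.R0,thr2.R1)
[PSO] allowed = {(0,0,0); (0,0,1); (0,1,0); (0,1,1); (1,0,0); (1,0,1); (1,1,0); (1,1,1)}
PSO∖claimed = {(0,0,1)}

missing: thr0.R0=0 thr2.R0=0 thr2.R1=1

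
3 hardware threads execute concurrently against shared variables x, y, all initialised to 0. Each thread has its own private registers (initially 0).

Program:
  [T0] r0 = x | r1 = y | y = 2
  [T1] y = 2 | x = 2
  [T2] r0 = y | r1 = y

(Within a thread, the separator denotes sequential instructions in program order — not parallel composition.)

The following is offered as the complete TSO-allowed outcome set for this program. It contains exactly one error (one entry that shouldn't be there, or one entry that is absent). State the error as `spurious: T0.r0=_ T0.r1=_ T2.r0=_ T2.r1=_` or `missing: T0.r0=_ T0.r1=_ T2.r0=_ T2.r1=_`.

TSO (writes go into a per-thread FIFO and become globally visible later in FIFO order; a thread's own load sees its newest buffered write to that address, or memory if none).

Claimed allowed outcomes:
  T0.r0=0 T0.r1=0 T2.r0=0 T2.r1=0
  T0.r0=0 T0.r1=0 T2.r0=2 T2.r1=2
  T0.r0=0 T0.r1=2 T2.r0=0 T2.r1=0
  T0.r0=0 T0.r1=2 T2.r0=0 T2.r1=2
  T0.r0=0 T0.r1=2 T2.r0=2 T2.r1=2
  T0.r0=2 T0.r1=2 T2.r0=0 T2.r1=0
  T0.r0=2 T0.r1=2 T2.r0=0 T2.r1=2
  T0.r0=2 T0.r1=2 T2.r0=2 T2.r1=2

missing: T0.r0=0 T0.r1=0 T2.r0=0 T2.r1=2

outcome vector order: (T0.r0,T0.r1,T2.r0,T2.r1)
[TSO] allowed = {0000 0002 0022 0200 0202 0222 2200 2202 2222}
TSO∖claimed = {0002}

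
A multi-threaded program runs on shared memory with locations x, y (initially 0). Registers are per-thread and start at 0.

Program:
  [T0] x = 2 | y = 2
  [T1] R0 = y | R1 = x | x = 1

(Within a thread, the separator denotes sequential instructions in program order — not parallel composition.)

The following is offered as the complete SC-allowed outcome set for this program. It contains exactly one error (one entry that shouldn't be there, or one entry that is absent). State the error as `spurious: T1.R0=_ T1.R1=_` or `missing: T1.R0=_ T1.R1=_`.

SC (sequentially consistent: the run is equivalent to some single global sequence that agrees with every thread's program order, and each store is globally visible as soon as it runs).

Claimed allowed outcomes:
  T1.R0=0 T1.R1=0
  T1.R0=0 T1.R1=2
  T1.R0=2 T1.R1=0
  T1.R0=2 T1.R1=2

spurious: T1.R0=2 T1.R1=0

outcome vector order: (T1.R0,T1.R1)
[SC] allowed = {00, 02, 22}
claimed∖SC = {20}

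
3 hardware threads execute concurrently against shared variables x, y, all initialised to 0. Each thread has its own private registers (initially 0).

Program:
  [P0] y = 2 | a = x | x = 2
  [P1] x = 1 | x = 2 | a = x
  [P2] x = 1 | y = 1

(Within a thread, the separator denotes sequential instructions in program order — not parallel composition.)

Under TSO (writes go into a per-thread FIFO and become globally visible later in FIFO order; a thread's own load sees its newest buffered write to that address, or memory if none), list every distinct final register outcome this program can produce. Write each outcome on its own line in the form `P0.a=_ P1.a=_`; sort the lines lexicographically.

P0.a=0 P1.a=1
P0.a=0 P1.a=2
P0.a=1 P1.a=1
P0.a=1 P1.a=2
P0.a=2 P1.a=1
P0.a=2 P1.a=2

outcome vector order: (P0.a,P1.a)
|TSO outcomes| = 6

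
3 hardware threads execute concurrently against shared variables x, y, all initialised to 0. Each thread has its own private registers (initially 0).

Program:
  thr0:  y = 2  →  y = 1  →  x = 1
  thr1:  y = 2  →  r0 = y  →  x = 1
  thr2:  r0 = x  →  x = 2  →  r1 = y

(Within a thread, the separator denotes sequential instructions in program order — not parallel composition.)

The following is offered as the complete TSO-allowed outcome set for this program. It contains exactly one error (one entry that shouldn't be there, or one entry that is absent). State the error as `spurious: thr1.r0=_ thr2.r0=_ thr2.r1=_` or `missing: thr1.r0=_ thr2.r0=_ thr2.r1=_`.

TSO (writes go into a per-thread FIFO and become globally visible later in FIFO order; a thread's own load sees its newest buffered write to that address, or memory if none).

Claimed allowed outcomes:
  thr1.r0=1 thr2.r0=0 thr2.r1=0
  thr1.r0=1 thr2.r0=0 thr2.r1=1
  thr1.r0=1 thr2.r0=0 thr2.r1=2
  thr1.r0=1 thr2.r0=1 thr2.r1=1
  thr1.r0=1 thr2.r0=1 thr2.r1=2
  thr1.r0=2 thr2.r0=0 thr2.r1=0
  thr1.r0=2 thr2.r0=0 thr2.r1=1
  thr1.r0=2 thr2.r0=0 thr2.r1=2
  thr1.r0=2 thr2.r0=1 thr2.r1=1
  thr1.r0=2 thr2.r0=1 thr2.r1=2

spurious: thr1.r0=1 thr2.r0=1 thr2.r1=2

outcome vector order: (thr1.r0,thr2.r0,thr2.r1)
under TSO → 1/0/0; 1/0/1; 1/0/2; 1/1/1; 2/0/0; 2/0/1; 2/0/2; 2/1/1; 2/1/2
claimed∖TSO = {1/1/2}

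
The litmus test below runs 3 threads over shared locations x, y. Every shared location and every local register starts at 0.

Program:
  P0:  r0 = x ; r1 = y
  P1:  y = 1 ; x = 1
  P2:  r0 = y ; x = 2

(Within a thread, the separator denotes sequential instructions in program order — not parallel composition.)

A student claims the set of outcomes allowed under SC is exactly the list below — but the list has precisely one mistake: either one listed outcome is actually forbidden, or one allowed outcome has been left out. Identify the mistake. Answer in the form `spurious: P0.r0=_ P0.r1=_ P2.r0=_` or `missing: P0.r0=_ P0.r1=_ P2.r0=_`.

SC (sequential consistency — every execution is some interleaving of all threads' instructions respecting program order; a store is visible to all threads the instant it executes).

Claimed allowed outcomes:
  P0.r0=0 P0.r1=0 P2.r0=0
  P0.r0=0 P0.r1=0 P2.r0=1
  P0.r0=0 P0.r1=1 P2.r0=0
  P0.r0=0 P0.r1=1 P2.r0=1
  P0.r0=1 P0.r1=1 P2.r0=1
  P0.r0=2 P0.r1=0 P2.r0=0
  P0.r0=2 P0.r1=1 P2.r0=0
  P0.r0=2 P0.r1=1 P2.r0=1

missing: P0.r0=1 P0.r1=1 P2.r0=0

outcome vector order: (P0.r0,P0.r1,P2.r0)
SC (9): 000, 001, 010, 011, 110, 111, 200, 210, 211
SC∖claimed = {110}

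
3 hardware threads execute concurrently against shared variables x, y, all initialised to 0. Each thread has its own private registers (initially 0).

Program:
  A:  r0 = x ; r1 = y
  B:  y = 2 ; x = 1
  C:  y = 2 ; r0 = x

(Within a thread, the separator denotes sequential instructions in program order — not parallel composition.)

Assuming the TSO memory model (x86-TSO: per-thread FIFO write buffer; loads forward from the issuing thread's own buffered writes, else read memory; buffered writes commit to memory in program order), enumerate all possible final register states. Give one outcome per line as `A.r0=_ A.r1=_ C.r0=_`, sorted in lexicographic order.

A.r0=0 A.r1=0 C.r0=0
A.r0=0 A.r1=0 C.r0=1
A.r0=0 A.r1=2 C.r0=0
A.r0=0 A.r1=2 C.r0=1
A.r0=1 A.r1=2 C.r0=0
A.r0=1 A.r1=2 C.r0=1

outcome vector order: (A.r0,A.r1,C.r0)
|TSO outcomes| = 6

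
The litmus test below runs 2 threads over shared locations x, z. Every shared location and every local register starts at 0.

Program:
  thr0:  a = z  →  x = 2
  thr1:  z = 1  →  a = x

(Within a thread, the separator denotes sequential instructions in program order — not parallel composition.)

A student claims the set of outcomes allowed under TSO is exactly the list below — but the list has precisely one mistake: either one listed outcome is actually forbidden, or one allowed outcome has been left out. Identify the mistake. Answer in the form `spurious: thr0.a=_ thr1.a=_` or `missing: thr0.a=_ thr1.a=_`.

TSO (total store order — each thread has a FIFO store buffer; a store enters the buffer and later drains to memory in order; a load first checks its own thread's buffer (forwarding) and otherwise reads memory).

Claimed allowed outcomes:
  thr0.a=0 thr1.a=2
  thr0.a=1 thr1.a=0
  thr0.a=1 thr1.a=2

outcome vector order: (thr0.a,thr1.a)
TSO: 4 outcomes — {0/0; 0/2; 1/0; 1/2}
TSO∖claimed = {0/0}

missing: thr0.a=0 thr1.a=0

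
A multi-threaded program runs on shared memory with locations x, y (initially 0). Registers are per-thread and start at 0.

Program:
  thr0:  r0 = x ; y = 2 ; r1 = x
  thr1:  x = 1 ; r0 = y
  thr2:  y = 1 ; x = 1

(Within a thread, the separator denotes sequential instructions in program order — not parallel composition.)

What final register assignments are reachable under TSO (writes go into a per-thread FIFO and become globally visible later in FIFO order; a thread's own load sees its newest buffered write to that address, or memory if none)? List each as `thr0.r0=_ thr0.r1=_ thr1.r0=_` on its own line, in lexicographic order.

outcome vector order: (thr0.r0,thr0.r1,thr1.r0)
|TSO outcomes| = 9

thr0.r0=0 thr0.r1=0 thr1.r0=0
thr0.r0=0 thr0.r1=0 thr1.r0=1
thr0.r0=0 thr0.r1=0 thr1.r0=2
thr0.r0=0 thr0.r1=1 thr1.r0=0
thr0.r0=0 thr0.r1=1 thr1.r0=1
thr0.r0=0 thr0.r1=1 thr1.r0=2
thr0.r0=1 thr0.r1=1 thr1.r0=0
thr0.r0=1 thr0.r1=1 thr1.r0=1
thr0.r0=1 thr0.r1=1 thr1.r0=2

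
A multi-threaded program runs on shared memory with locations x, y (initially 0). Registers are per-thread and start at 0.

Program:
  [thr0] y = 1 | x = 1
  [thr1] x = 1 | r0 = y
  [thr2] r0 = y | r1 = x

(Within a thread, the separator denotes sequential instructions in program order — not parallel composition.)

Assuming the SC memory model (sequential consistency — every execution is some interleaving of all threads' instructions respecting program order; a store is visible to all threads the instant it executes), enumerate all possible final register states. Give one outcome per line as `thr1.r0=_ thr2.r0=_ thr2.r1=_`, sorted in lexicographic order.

thr1.r0=0 thr2.r0=0 thr2.r1=0
thr1.r0=0 thr2.r0=0 thr2.r1=1
thr1.r0=0 thr2.r0=1 thr2.r1=1
thr1.r0=1 thr2.r0=0 thr2.r1=0
thr1.r0=1 thr2.r0=0 thr2.r1=1
thr1.r0=1 thr2.r0=1 thr2.r1=0
thr1.r0=1 thr2.r0=1 thr2.r1=1

outcome vector order: (thr1.r0,thr2.r0,thr2.r1)
|SC outcomes| = 7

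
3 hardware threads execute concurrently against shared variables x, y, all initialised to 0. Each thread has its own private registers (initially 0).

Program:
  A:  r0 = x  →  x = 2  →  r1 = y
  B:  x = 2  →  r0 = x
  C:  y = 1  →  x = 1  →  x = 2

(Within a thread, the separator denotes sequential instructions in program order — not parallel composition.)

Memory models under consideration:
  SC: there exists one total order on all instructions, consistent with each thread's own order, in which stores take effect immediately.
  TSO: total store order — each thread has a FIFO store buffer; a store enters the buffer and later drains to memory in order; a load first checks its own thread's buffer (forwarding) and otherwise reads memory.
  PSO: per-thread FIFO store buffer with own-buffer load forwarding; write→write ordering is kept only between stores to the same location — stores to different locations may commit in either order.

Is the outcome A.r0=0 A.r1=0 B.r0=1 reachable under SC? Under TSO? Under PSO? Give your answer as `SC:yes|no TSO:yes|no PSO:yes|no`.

outcome vector order: (A.r0,A.r1,B.r0)
SC: 10 outcomes — {001, 002, 011, 012, 111, 112, 201, 202, 211, 212}
TSO: 10 outcomes — {001, 002, 011, 012, 111, 112, 201, 202, 211, 212}
PSO: 12 outcomes — {001, 002, 011, 012, 101, 102, 111, 112, 201, 202, 211, 212}
target 001 ∈ {SC,TSO,PSO}

SC:yes TSO:yes PSO:yes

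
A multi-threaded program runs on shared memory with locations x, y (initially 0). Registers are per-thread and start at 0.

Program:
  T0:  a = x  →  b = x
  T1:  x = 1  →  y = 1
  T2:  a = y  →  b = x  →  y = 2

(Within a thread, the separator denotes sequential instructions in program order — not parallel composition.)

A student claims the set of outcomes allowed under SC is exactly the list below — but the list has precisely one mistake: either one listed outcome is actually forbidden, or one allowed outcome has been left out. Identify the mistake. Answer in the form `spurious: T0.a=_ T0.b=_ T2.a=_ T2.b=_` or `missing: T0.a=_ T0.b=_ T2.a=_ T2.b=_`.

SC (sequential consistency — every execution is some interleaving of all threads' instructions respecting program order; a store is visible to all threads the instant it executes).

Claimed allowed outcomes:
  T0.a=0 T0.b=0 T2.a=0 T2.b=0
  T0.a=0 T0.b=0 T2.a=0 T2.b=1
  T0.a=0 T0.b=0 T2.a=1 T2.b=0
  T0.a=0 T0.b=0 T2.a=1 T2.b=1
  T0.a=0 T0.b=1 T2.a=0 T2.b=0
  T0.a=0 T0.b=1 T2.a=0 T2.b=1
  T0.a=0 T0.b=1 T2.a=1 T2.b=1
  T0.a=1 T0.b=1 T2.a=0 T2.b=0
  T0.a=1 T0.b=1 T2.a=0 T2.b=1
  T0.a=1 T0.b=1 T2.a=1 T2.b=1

outcome vector order: (T0.a,T0.b,T2.a,T2.b)
SC: 9 outcomes — {(0,0,0,0); (0,0,0,1); (0,0,1,1); (0,1,0,0); (0,1,0,1); (0,1,1,1); (1,1,0,0); (1,1,0,1); (1,1,1,1)}
claimed∖SC = {(0,0,1,0)}

spurious: T0.a=0 T0.b=0 T2.a=1 T2.b=0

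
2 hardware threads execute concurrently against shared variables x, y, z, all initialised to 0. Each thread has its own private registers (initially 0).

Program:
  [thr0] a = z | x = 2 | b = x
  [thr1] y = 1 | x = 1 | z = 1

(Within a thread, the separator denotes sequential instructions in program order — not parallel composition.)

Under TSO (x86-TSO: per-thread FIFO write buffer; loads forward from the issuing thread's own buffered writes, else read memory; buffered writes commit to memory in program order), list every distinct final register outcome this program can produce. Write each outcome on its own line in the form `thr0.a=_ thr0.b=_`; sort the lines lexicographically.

outcome vector order: (thr0.a,thr0.b)
|TSO outcomes| = 3

thr0.a=0 thr0.b=1
thr0.a=0 thr0.b=2
thr0.a=1 thr0.b=2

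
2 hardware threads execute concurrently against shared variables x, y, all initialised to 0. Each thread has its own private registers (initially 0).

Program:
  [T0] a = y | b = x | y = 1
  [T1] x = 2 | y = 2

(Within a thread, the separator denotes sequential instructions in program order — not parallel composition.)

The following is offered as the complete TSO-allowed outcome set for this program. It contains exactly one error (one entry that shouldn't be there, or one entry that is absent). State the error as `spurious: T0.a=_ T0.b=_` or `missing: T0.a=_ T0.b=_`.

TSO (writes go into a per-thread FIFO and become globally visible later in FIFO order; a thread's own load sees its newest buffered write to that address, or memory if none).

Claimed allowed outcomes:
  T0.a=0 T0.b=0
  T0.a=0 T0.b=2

outcome vector order: (T0.a,T0.b)
under TSO → 0/0, 0/2, 2/2
TSO∖claimed = {2/2}

missing: T0.a=2 T0.b=2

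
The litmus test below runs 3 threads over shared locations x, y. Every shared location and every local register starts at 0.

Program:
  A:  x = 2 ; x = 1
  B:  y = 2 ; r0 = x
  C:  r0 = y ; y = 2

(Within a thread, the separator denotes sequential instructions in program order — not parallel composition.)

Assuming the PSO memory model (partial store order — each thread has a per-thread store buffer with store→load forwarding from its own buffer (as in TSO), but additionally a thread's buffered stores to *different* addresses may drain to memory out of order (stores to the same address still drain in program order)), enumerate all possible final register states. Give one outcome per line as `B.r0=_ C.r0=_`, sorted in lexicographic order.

outcome vector order: (B.r0,C.r0)
|PSO outcomes| = 6

B.r0=0 C.r0=0
B.r0=0 C.r0=2
B.r0=1 C.r0=0
B.r0=1 C.r0=2
B.r0=2 C.r0=0
B.r0=2 C.r0=2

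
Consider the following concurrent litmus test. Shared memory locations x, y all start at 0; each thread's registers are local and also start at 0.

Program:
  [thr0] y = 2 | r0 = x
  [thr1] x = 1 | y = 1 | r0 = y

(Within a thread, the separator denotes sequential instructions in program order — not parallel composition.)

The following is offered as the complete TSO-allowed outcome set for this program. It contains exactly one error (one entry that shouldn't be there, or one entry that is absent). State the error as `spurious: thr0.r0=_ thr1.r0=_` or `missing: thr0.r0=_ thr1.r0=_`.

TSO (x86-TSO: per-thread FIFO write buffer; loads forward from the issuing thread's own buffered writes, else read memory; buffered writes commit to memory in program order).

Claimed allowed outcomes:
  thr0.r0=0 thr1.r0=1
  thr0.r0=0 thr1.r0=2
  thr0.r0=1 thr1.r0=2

missing: thr0.r0=1 thr1.r0=1

outcome vector order: (thr0.r0,thr1.r0)
TSO: 4 outcomes — {0/1, 0/2, 1/1, 1/2}
TSO∖claimed = {1/1}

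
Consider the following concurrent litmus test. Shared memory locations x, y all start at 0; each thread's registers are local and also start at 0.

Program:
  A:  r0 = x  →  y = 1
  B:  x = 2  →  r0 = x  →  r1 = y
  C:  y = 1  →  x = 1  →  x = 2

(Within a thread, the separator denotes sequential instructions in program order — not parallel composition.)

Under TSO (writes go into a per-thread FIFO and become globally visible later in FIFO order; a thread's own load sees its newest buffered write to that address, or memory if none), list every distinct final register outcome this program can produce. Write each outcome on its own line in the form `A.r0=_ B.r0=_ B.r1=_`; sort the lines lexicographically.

A.r0=0 B.r0=1 B.r1=1
A.r0=0 B.r0=2 B.r1=0
A.r0=0 B.r0=2 B.r1=1
A.r0=1 B.r0=1 B.r1=1
A.r0=1 B.r0=2 B.r1=0
A.r0=1 B.r0=2 B.r1=1
A.r0=2 B.r0=1 B.r1=1
A.r0=2 B.r0=2 B.r1=0
A.r0=2 B.r0=2 B.r1=1

outcome vector order: (A.r0,B.r0,B.r1)
|TSO outcomes| = 9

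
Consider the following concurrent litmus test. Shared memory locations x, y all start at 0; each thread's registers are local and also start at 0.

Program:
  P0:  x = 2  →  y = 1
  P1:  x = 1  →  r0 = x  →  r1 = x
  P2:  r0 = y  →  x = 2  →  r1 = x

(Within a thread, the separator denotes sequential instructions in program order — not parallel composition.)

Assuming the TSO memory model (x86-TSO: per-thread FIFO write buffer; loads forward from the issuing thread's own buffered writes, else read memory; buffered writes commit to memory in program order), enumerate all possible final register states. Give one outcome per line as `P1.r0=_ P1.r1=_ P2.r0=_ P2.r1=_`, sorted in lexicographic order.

P1.r0=1 P1.r1=1 P2.r0=0 P2.r1=1
P1.r0=1 P1.r1=1 P2.r0=0 P2.r1=2
P1.r0=1 P1.r1=1 P2.r0=1 P2.r1=1
P1.r0=1 P1.r1=1 P2.r0=1 P2.r1=2
P1.r0=1 P1.r1=2 P2.r0=0 P2.r1=1
P1.r0=1 P1.r1=2 P2.r0=0 P2.r1=2
P1.r0=1 P1.r1=2 P2.r0=1 P2.r1=2
P1.r0=2 P1.r1=2 P2.r0=0 P2.r1=1
P1.r0=2 P1.r1=2 P2.r0=0 P2.r1=2
P1.r0=2 P1.r1=2 P2.r0=1 P2.r1=2

outcome vector order: (P1.r0,P1.r1,P2.r0,P2.r1)
|TSO outcomes| = 10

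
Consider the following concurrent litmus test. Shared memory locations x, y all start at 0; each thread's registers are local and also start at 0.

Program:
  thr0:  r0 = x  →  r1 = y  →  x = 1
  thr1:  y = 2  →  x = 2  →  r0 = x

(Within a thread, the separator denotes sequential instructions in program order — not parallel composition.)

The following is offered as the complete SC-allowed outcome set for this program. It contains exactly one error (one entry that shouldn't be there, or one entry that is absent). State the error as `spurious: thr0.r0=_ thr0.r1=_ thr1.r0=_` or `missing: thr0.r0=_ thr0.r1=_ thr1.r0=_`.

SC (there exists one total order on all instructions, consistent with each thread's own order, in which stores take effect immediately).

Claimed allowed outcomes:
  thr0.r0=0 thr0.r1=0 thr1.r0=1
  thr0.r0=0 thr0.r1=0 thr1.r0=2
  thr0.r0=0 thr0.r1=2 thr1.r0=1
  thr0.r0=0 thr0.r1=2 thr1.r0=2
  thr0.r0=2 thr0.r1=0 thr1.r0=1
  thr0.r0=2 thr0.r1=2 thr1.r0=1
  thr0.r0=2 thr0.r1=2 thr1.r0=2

outcome vector order: (thr0.r0,thr0.r1,thr1.r0)
SC: 6 outcomes — {0/0/1, 0/0/2, 0/2/1, 0/2/2, 2/2/1, 2/2/2}
claimed∖SC = {2/0/1}

spurious: thr0.r0=2 thr0.r1=0 thr1.r0=1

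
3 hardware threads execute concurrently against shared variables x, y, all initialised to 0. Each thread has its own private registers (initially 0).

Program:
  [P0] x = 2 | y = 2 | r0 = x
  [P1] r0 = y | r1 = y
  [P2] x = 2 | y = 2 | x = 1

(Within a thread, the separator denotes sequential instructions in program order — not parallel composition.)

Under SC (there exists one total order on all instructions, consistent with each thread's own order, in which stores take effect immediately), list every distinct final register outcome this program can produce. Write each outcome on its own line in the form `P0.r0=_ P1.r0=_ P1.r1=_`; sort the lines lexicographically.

outcome vector order: (P0.r0,P1.r0,P1.r1)
|SC outcomes| = 6

P0.r0=1 P1.r0=0 P1.r1=0
P0.r0=1 P1.r0=0 P1.r1=2
P0.r0=1 P1.r0=2 P1.r1=2
P0.r0=2 P1.r0=0 P1.r1=0
P0.r0=2 P1.r0=0 P1.r1=2
P0.r0=2 P1.r0=2 P1.r1=2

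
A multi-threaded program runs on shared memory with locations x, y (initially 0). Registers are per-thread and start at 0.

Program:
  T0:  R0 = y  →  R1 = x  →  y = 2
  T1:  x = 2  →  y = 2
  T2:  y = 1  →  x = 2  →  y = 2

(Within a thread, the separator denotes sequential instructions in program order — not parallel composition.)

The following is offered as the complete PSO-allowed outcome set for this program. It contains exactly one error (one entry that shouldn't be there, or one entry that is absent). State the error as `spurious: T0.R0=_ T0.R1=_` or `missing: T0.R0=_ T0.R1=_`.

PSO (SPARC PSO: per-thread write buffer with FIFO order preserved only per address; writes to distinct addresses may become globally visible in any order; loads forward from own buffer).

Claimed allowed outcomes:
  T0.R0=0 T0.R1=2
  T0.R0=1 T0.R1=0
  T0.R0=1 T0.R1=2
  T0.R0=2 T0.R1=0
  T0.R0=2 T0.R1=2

missing: T0.R0=0 T0.R1=0

outcome vector order: (T0.R0,T0.R1)
[PSO] allowed = {(0,0), (0,2), (1,0), (1,2), (2,0), (2,2)}
PSO∖claimed = {(0,0)}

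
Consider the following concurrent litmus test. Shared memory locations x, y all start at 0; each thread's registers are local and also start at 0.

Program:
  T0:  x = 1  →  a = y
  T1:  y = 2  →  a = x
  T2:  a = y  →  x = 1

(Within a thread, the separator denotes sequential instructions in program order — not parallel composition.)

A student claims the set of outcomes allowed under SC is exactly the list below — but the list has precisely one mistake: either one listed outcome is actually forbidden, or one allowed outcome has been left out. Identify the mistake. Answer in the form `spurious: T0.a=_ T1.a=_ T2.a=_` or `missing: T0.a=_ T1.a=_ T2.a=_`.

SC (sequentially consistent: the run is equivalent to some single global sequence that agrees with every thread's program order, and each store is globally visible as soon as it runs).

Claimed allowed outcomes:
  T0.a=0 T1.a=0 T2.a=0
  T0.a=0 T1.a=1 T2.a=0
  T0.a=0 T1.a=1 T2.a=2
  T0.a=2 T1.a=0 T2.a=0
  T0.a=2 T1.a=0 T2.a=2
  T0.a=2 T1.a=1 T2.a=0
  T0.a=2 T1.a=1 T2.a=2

spurious: T0.a=0 T1.a=0 T2.a=0

outcome vector order: (T0.a,T1.a,T2.a)
under SC → <0 1 0>; <0 1 2>; <2 0 0>; <2 0 2>; <2 1 0>; <2 1 2>
claimed∖SC = {<0 0 0>}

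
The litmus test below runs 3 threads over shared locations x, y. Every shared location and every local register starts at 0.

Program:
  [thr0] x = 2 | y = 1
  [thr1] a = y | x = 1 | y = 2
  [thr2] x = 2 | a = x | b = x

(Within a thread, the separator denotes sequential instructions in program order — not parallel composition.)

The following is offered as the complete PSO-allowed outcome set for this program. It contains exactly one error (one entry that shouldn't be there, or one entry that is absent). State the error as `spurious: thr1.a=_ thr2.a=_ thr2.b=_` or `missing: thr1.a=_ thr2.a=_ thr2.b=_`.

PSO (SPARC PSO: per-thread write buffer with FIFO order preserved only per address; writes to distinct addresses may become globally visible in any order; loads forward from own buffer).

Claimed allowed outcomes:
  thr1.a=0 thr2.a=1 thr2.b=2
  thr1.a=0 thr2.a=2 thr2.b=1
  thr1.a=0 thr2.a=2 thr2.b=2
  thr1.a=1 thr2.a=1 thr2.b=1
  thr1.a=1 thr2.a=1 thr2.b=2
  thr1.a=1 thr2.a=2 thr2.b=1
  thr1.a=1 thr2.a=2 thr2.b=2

outcome vector order: (thr1.a,thr2.a,thr2.b)
PSO: 8 outcomes — {<0 1 1> <0 1 2> <0 2 1> <0 2 2> <1 1 1> <1 1 2> <1 2 1> <1 2 2>}
PSO∖claimed = {<0 1 1>}

missing: thr1.a=0 thr2.a=1 thr2.b=1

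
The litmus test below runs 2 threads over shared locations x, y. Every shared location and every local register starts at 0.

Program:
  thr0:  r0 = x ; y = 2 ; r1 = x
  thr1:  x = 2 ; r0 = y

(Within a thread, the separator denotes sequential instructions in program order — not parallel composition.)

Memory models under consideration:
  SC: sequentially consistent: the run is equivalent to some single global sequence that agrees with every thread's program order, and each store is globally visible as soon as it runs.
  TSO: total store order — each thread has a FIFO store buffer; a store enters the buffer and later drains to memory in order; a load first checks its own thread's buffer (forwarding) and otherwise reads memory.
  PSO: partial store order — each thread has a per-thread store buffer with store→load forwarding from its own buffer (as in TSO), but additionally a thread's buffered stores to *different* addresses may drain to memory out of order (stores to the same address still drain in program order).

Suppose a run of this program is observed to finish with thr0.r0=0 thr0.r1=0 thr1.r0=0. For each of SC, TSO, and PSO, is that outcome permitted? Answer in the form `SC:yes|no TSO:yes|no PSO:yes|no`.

SC:no TSO:yes PSO:yes

outcome vector order: (thr0.r0,thr0.r1,thr1.r0)
SC (5): <0 0 2>; <0 2 0>; <0 2 2>; <2 2 0>; <2 2 2>
TSO (6): <0 0 0>; <0 0 2>; <0 2 0>; <0 2 2>; <2 2 0>; <2 2 2>
PSO (6): <0 0 0>; <0 0 2>; <0 2 0>; <0 2 2>; <2 2 0>; <2 2 2>
target <0 0 0> ∈ {TSO,PSO}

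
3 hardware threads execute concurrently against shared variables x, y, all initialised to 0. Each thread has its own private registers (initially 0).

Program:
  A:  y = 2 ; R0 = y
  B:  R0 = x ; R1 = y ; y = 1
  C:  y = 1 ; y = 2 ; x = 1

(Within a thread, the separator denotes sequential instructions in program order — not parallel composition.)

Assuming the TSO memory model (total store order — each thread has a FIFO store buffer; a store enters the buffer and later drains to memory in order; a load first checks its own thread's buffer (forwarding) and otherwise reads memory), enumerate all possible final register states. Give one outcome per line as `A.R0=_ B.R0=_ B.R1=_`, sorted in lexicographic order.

outcome vector order: (A.R0,B.R0,B.R1)
|TSO outcomes| = 8

A.R0=1 B.R0=0 B.R1=0
A.R0=1 B.R0=0 B.R1=1
A.R0=1 B.R0=0 B.R1=2
A.R0=1 B.R0=1 B.R1=2
A.R0=2 B.R0=0 B.R1=0
A.R0=2 B.R0=0 B.R1=1
A.R0=2 B.R0=0 B.R1=2
A.R0=2 B.R0=1 B.R1=2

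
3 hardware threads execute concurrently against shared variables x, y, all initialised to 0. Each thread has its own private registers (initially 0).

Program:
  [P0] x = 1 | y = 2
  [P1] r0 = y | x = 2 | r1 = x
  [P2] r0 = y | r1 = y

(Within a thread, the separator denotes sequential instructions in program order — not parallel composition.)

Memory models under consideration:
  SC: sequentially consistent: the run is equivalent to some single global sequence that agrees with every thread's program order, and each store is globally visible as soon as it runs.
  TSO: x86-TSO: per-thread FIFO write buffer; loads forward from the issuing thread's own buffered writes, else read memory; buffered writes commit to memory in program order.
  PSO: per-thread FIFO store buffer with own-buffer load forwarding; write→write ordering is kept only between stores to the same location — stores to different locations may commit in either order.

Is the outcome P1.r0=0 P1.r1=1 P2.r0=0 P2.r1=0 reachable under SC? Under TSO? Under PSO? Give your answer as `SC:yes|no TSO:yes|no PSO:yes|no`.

outcome vector order: (P1.r0,P1.r1,P2.r0,P2.r1)
under SC → 0/1/0/0, 0/1/0/2, 0/1/2/2, 0/2/0/0, 0/2/0/2, 0/2/2/2, 2/2/0/0, 2/2/0/2, 2/2/2/2
under TSO → 0/1/0/0, 0/1/0/2, 0/1/2/2, 0/2/0/0, 0/2/0/2, 0/2/2/2, 2/2/0/0, 2/2/0/2, 2/2/2/2
under PSO → 0/1/0/0, 0/1/0/2, 0/1/2/2, 0/2/0/0, 0/2/0/2, 0/2/2/2, 2/1/0/0, 2/1/0/2, 2/1/2/2, 2/2/0/0, 2/2/0/2, 2/2/2/2
target 0/1/0/0 ∈ {SC,TSO,PSO}

SC:yes TSO:yes PSO:yes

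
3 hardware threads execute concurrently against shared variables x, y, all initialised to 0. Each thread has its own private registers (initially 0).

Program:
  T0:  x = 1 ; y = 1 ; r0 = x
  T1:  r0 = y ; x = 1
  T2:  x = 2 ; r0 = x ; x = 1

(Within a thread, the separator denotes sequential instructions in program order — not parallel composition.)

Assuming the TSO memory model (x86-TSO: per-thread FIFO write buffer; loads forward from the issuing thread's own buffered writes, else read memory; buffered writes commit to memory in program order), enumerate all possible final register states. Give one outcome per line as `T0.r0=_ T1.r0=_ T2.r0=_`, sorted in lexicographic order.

T0.r0=1 T1.r0=0 T2.r0=1
T0.r0=1 T1.r0=0 T2.r0=2
T0.r0=1 T1.r0=1 T2.r0=1
T0.r0=1 T1.r0=1 T2.r0=2
T0.r0=2 T1.r0=0 T2.r0=1
T0.r0=2 T1.r0=0 T2.r0=2
T0.r0=2 T1.r0=1 T2.r0=1
T0.r0=2 T1.r0=1 T2.r0=2

outcome vector order: (T0.r0,T1.r0,T2.r0)
|TSO outcomes| = 8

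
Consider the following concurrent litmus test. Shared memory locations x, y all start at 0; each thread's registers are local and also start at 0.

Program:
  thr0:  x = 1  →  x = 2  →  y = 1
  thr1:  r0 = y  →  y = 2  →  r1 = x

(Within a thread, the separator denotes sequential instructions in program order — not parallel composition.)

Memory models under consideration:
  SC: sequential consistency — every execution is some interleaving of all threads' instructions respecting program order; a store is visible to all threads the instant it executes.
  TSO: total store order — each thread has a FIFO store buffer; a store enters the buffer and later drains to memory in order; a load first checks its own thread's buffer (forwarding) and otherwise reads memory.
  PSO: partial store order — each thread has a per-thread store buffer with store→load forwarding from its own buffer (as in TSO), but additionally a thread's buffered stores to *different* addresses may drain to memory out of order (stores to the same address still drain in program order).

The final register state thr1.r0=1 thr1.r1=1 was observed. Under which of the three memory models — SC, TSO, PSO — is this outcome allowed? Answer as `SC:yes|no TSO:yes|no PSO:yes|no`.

outcome vector order: (thr1.r0,thr1.r1)
SC (4): <0 0>; <0 1>; <0 2>; <1 2>
TSO (4): <0 0>; <0 1>; <0 2>; <1 2>
PSO (6): <0 0>; <0 1>; <0 2>; <1 0>; <1 1>; <1 2>
target <1 1> ∈ {PSO}

SC:no TSO:no PSO:yes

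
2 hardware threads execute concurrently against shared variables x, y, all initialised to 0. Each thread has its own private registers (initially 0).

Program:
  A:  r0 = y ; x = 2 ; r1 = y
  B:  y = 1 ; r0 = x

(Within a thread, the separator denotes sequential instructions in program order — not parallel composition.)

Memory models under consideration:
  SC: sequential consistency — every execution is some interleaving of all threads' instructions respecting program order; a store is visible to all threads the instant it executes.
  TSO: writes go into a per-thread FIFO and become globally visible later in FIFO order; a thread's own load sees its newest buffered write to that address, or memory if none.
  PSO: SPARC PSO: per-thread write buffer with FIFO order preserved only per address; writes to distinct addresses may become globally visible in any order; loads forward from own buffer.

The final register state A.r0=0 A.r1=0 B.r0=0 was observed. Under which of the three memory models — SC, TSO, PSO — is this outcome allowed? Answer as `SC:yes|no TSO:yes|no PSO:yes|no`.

outcome vector order: (A.r0,A.r1,B.r0)
SC: 5 outcomes — {0/0/2; 0/1/0; 0/1/2; 1/1/0; 1/1/2}
TSO: 6 outcomes — {0/0/0; 0/0/2; 0/1/0; 0/1/2; 1/1/0; 1/1/2}
PSO: 6 outcomes — {0/0/0; 0/0/2; 0/1/0; 0/1/2; 1/1/0; 1/1/2}
target 0/0/0 ∈ {TSO,PSO}

SC:no TSO:yes PSO:yes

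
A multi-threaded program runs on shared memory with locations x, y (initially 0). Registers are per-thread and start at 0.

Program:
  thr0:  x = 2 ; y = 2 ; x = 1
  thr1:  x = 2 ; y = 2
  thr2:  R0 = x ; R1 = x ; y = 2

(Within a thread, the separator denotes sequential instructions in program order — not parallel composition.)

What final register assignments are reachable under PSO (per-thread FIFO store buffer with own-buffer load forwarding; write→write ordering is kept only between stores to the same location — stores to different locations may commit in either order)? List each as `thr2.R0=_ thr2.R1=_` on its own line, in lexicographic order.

outcome vector order: (thr2.R0,thr2.R1)
|PSO outcomes| = 7

thr2.R0=0 thr2.R1=0
thr2.R0=0 thr2.R1=1
thr2.R0=0 thr2.R1=2
thr2.R0=1 thr2.R1=1
thr2.R0=1 thr2.R1=2
thr2.R0=2 thr2.R1=1
thr2.R0=2 thr2.R1=2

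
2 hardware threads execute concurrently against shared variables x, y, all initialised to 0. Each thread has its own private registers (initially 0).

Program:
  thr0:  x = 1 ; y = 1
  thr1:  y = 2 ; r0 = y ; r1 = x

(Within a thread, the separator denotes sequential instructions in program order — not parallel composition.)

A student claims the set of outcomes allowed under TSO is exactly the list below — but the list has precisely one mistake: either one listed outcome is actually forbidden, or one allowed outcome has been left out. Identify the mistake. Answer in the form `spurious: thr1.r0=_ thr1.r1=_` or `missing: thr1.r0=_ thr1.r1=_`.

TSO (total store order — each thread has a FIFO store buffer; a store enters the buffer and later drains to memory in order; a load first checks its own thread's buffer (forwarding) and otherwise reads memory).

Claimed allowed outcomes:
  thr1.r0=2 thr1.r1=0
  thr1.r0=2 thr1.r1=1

missing: thr1.r0=1 thr1.r1=1

outcome vector order: (thr1.r0,thr1.r1)
TSO (3): <1 1>, <2 0>, <2 1>
TSO∖claimed = {<1 1>}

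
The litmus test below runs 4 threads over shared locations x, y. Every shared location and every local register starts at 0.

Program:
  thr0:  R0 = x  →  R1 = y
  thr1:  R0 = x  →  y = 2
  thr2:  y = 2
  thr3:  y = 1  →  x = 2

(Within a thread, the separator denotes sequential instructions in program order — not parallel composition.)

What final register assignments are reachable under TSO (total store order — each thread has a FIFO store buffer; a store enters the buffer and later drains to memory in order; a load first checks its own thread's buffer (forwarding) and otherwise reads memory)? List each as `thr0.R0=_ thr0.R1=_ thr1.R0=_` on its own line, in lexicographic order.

thr0.R0=0 thr0.R1=0 thr1.R0=0
thr0.R0=0 thr0.R1=0 thr1.R0=2
thr0.R0=0 thr0.R1=1 thr1.R0=0
thr0.R0=0 thr0.R1=1 thr1.R0=2
thr0.R0=0 thr0.R1=2 thr1.R0=0
thr0.R0=0 thr0.R1=2 thr1.R0=2
thr0.R0=2 thr0.R1=1 thr1.R0=0
thr0.R0=2 thr0.R1=1 thr1.R0=2
thr0.R0=2 thr0.R1=2 thr1.R0=0
thr0.R0=2 thr0.R1=2 thr1.R0=2

outcome vector order: (thr0.R0,thr0.R1,thr1.R0)
|TSO outcomes| = 10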